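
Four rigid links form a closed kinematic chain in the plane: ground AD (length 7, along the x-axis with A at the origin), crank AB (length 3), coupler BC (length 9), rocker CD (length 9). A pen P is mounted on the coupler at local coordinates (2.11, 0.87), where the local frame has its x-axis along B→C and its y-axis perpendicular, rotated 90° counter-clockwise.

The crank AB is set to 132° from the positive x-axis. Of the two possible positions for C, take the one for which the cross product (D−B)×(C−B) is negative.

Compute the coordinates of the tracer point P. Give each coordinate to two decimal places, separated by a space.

A=(0,0), D=(7.00,0)
B = A + 3.00·(cos132°, sin132°) = (-2.0074, 2.2294)
|BD| = 9.2792
circle(B,9.00) ∩ circle(D,9.00): a=4.6396, h=7.7119
  candidates: C₊=(4.3492,8.6008) cross=71.561; C₋=(0.6434,-6.3713) cross=-71.561
  mode - wants cross < 0 → take C=(0.6434,-6.3713) (cross=-71.561)
ex = (C−B)/|BC| = (0.2945,-0.9556); ey = (0.9556,0.2945)
P = B + 2.11·ex + 0.87·ey = (-0.5545,0.4693)

-0.55 0.47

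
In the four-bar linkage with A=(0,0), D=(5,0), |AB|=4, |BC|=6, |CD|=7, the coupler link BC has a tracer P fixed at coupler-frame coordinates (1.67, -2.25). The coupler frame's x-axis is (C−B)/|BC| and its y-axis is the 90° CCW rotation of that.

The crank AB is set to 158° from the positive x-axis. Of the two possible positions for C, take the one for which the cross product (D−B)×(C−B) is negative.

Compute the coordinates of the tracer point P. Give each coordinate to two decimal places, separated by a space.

A=(0,0), D=(5.00,0)
B = A + 4.00·(cos158°, sin158°) = (-3.7087, 1.4984)
|BD| = 8.8367
circle(B,6.00) ∩ circle(D,7.00): a=3.6828, h=4.7368
  candidates: C₊=(0.7239,5.5421) cross=41.858; C₋=(-0.8825,-3.7942) cross=-41.858
  mode - wants cross < 0 → take C=(-0.8825,-3.7942) (cross=-41.858)
ex = (C−B)/|BC| = (0.4710,-0.8821); ey = (0.8821,0.4710)
P = B + 1.67·ex + -2.25·ey = (-4.9068,-1.0345)

-4.91 -1.03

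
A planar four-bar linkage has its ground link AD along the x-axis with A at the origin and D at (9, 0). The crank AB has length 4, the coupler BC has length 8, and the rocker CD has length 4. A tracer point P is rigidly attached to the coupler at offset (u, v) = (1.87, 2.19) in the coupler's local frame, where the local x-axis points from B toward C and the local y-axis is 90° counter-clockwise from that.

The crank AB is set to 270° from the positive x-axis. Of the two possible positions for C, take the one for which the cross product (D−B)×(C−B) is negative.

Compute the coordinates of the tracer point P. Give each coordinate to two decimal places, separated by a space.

1.83 -1.78

A=(0,0), D=(9.00,0)
B = A + 4.00·(cos270°, sin270°) = (-0.0000, -4.0000)
|BD| = 9.8489
circle(B,8.00) ∩ circle(D,4.00): a=7.3613, h=3.1324
  candidates: C₊=(5.4546,1.8521) cross=30.850; C₋=(7.9990,-3.8727) cross=-30.850
  mode - wants cross < 0 → take C=(7.9990,-3.8727) (cross=-30.850)
ex = (C−B)/|BC| = (0.9999,0.0159); ey = (-0.0159,0.9999)
P = B + 1.87·ex + 2.19·ey = (1.8349,-1.7805)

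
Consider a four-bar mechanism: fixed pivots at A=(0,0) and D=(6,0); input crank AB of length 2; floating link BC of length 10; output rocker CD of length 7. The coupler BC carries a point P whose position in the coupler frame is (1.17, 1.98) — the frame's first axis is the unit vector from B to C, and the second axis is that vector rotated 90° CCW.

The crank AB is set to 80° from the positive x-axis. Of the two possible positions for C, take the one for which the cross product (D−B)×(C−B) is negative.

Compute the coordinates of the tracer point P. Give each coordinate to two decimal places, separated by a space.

2.64 1.84

A=(0,0), D=(6.00,0)
B = A + 2.00·(cos80°, sin80°) = (0.3473, 1.9696)
|BD| = 5.9860
circle(B,10.00) ∩ circle(D,7.00): a=7.2529, h=6.8844
  candidates: C₊=(9.4616,6.0842) cross=41.210; C₋=(4.9312,-6.9179) cross=-41.210
  mode - wants cross < 0 → take C=(4.9312,-6.9179) (cross=-41.210)
ex = (C−B)/|BC| = (0.4584,-0.8888); ey = (0.8888,0.4584)
P = B + 1.17·ex + 1.98·ey = (2.6433,1.8374)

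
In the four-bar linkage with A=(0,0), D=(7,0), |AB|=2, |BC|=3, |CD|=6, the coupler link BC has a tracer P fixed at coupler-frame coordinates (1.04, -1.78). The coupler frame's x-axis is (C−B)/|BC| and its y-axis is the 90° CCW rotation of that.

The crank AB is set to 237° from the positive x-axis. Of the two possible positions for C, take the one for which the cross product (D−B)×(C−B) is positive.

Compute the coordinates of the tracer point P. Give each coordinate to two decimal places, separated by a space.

A=(0,0), D=(7.00,0)
B = A + 2.00·(cos237°, sin237°) = (-1.0893, -1.6773)
|BD| = 8.2613
circle(B,3.00) ∩ circle(D,6.00): a=2.4966, h=1.6635
  candidates: C₊=(1.0175,0.4584) cross=13.743; C₋=(1.6930,-2.7993) cross=-13.743
  mode + wants cross > 0 → take C=(1.0175,0.4584) (cross=13.743)
ex = (C−B)/|BC| = (0.7023,0.7119); ey = (-0.7119,0.7023)
P = B + 1.04·ex + -1.78·ey = (0.9083,-2.1870)

0.91 -2.19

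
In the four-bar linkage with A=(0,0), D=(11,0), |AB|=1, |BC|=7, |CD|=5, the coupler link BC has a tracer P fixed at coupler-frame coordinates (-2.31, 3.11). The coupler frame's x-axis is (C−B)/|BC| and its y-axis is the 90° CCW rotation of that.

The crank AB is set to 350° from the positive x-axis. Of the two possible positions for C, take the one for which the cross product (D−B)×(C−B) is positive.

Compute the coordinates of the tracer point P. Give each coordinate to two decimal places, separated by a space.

A=(0,0), D=(11.00,0)
B = A + 1.00·(cos350°, sin350°) = (0.9848, -0.1736)
|BD| = 10.0167
circle(B,7.00) ∩ circle(D,5.00): a=6.2063, h=3.2375
  candidates: C₊=(7.1341,3.1709) cross=32.429; C₋=(7.2463,-3.3030) cross=-32.429
  mode + wants cross > 0 → take C=(7.1341,3.1709) (cross=32.429)
ex = (C−B)/|BC| = (0.8785,0.4778); ey = (-0.4778,0.8785)
P = B + -2.31·ex + 3.11·ey = (-2.5304,1.4547)

-2.53 1.45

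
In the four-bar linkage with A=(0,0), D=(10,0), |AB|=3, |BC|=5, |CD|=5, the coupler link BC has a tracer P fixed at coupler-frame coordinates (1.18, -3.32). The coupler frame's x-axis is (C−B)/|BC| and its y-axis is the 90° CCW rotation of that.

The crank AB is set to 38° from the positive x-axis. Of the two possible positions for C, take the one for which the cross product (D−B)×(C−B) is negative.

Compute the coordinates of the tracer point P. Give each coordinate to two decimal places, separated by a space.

A=(0,0), D=(10.00,0)
B = A + 3.00·(cos38°, sin38°) = (2.3640, 1.8470)
|BD| = 7.8562
circle(B,5.00) ∩ circle(D,5.00): a=3.9281, h=3.0936
  candidates: C₊=(6.9093,3.9304) cross=24.304; C₋=(5.4547,-2.0834) cross=-24.304
  mode - wants cross < 0 → take C=(5.4547,-2.0834) (cross=-24.304)
ex = (C−B)/|BC| = (0.6181,-0.7861); ey = (0.7861,0.6181)
P = B + 1.18·ex + -3.32·ey = (0.4837,-1.1328)

0.48 -1.13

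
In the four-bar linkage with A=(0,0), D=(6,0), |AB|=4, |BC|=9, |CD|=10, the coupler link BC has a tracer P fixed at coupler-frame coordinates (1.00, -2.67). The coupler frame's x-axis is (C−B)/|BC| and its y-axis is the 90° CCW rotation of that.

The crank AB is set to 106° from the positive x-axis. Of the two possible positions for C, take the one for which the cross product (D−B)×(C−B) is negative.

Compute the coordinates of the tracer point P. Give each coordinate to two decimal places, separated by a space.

-3.90 3.32

A=(0,0), D=(6.00,0)
B = A + 4.00·(cos106°, sin106°) = (-1.1025, 3.8450)
|BD| = 8.0765
circle(B,9.00) ∩ circle(D,10.00): a=2.8620, h=8.5328
  candidates: C₊=(5.4766,9.9863) cross=68.916; C₋=(-2.6479,-5.0213) cross=-68.916
  mode - wants cross < 0 → take C=(-2.6479,-5.0213) (cross=-68.916)
ex = (C−B)/|BC| = (-0.1717,-0.9851); ey = (0.9851,-0.1717)
P = B + 1.00·ex + -2.67·ey = (-3.9046,3.3184)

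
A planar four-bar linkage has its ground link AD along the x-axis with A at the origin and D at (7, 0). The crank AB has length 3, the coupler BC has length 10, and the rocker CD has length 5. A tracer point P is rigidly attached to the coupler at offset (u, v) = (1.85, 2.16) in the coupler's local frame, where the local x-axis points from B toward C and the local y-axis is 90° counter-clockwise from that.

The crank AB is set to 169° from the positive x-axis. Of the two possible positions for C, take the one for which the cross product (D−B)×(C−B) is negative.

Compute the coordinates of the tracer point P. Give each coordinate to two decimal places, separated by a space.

-0.23 1.41

A=(0,0), D=(7.00,0)
B = A + 3.00·(cos169°, sin169°) = (-2.9449, 0.5724)
|BD| = 9.9613
circle(B,10.00) ∩ circle(D,5.00): a=8.7452, h=4.8499
  candidates: C₊=(6.0646,4.9117) cross=48.311; C₋=(5.5072,-4.7720) cross=-48.311
  mode - wants cross < 0 → take C=(5.5072,-4.7720) (cross=-48.311)
ex = (C−B)/|BC| = (0.8452,-0.5344); ey = (0.5344,0.8452)
P = B + 1.85·ex + 2.16·ey = (-0.2269,1.4094)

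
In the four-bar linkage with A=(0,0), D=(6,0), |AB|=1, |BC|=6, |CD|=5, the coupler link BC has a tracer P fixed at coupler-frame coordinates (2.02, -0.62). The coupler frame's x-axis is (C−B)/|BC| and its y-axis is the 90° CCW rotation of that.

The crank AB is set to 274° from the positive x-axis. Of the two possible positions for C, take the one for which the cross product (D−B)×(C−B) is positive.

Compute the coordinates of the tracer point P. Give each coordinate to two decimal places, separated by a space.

A=(0,0), D=(6.00,0)
B = A + 1.00·(cos274°, sin274°) = (0.0698, -0.9976)
|BD| = 6.0136
circle(B,6.00) ∩ circle(D,5.00): a=3.9214, h=4.5412
  candidates: C₊=(3.1835,4.1312) cross=27.309; C₋=(4.6901,-4.8254) cross=-27.309
  mode + wants cross > 0 → take C=(3.1835,4.1312) (cross=27.309)
ex = (C−B)/|BC| = (0.5190,0.8548); ey = (-0.8548,0.5190)
P = B + 2.02·ex + -0.62·ey = (1.6480,0.4074)

1.65 0.41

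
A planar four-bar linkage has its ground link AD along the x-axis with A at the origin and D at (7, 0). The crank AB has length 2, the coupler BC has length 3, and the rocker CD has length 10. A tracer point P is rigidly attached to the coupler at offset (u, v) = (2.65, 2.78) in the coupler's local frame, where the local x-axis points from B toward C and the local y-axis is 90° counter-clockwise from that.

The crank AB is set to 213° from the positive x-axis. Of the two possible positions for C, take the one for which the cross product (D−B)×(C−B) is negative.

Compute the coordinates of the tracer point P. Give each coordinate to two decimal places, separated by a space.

A=(0,0), D=(7.00,0)
B = A + 2.00·(cos213°, sin213°) = (-1.6773, -1.0893)
|BD| = 8.7454
circle(B,3.00) ∩ circle(D,10.00): a=-0.8300, h=2.8829
  candidates: C₊=(-2.8599,1.6678) cross=25.212; C₋=(-2.1418,-4.0531) cross=-25.212
  mode - wants cross < 0 → take C=(-2.1418,-4.0531) (cross=-25.212)
ex = (C−B)/|BC| = (-0.1548,-0.9879); ey = (0.9879,-0.1548)
P = B + 2.65·ex + 2.78·ey = (0.6589,-4.1377)

0.66 -4.14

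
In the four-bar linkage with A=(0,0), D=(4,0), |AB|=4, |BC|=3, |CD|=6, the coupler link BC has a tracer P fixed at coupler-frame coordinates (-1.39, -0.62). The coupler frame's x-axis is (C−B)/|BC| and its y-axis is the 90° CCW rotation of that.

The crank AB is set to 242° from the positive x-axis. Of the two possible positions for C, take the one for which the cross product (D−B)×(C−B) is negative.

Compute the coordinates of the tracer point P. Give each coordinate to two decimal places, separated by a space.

-3.39 -3.38

A=(0,0), D=(4.00,0)
B = A + 4.00·(cos242°, sin242°) = (-1.8779, -3.5318)
|BD| = 6.8573
circle(B,3.00) ∩ circle(D,6.00): a=1.4600, h=2.6208
  candidates: C₊=(-1.9762,-0.5334) cross=17.972; C₋=(0.7234,-5.0263) cross=-17.972
  mode - wants cross < 0 → take C=(0.7234,-5.0263) (cross=-17.972)
ex = (C−B)/|BC| = (0.8671,-0.4982); ey = (0.4982,0.8671)
P = B + -1.39·ex + -0.62·ey = (-3.3920,-3.3769)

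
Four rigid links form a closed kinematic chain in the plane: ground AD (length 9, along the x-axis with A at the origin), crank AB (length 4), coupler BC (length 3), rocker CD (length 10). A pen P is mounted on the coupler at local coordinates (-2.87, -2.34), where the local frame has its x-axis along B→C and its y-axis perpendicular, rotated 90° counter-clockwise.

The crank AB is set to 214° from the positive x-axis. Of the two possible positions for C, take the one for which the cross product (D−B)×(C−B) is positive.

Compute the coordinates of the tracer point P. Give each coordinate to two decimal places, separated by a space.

A=(0,0), D=(9.00,0)
B = A + 4.00·(cos214°, sin214°) = (-3.3162, -2.2368)
|BD| = 12.5176
circle(B,3.00) ∩ circle(D,10.00): a=2.6239, h=1.4543
  candidates: C₊=(-0.9943,-0.3370) cross=18.204; C₋=(-0.4746,-3.1988) cross=-18.204
  mode + wants cross > 0 → take C=(-0.9943,-0.3370) (cross=18.204)
ex = (C−B)/|BC| = (0.7739,0.6333); ey = (-0.6333,0.7739)
P = B + -2.87·ex + -2.34·ey = (-4.0556,-5.8652)

-4.06 -5.87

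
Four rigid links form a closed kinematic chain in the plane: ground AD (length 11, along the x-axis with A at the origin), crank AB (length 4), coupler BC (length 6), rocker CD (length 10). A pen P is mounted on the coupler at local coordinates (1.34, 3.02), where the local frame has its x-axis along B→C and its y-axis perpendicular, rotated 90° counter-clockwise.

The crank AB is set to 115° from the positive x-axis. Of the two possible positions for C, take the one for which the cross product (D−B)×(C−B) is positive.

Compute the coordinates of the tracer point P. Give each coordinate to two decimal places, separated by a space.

-2.04 6.91

A=(0,0), D=(11.00,0)
B = A + 4.00·(cos115°, sin115°) = (-1.6905, 3.6252)
|BD| = 13.1981
circle(B,6.00) ∩ circle(D,10.00): a=4.1745, h=4.3097
  candidates: C₊=(3.5072,6.6226) cross=56.880; C₋=(1.1396,-1.6654) cross=-56.880
  mode + wants cross > 0 → take C=(3.5072,6.6226) (cross=56.880)
ex = (C−B)/|BC| = (0.8663,0.4996); ey = (-0.4996,0.8663)
P = B + 1.34·ex + 3.02·ey = (-2.0383,6.9108)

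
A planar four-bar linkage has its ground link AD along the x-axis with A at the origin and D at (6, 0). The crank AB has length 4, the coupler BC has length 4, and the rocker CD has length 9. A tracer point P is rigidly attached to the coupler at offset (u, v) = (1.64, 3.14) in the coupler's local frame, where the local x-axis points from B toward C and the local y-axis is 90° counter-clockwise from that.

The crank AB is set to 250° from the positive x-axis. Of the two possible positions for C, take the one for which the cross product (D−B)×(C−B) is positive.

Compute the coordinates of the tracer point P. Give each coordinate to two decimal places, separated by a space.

A=(0,0), D=(6.00,0)
B = A + 4.00·(cos250°, sin250°) = (-1.3681, -3.7588)
|BD| = 8.2715
circle(B,4.00) ∩ circle(D,9.00): a=0.2066, h=3.9947
  candidates: C₊=(-2.9994,-0.1065) cross=33.042; C₋=(0.6312,-7.2233) cross=-33.042
  mode + wants cross > 0 → take C=(-2.9994,-0.1065) (cross=33.042)
ex = (C−B)/|BC| = (-0.4078,0.9131); ey = (-0.9131,-0.4078)
P = B + 1.64·ex + 3.14·ey = (-4.9039,-3.5419)

-4.90 -3.54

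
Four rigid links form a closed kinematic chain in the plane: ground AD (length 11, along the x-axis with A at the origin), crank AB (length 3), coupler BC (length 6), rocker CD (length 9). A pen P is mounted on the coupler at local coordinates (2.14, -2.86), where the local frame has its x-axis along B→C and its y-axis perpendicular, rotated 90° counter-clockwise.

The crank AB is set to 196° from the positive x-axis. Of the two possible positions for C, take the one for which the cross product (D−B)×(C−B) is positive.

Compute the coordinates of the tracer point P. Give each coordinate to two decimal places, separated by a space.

0.41 -2.20

A=(0,0), D=(11.00,0)
B = A + 3.00·(cos196°, sin196°) = (-2.8838, -0.8269)
|BD| = 13.9084
circle(B,6.00) ∩ circle(D,9.00): a=5.3365, h=2.7427
  candidates: C₊=(2.2802,2.2282) cross=38.146; C₋=(2.6063,-3.2474) cross=-38.146
  mode + wants cross > 0 → take C=(2.2802,2.2282) (cross=38.146)
ex = (C−B)/|BC| = (0.8607,0.5092); ey = (-0.5092,0.8607)
P = B + 2.14·ex + -2.86·ey = (0.4143,-2.1988)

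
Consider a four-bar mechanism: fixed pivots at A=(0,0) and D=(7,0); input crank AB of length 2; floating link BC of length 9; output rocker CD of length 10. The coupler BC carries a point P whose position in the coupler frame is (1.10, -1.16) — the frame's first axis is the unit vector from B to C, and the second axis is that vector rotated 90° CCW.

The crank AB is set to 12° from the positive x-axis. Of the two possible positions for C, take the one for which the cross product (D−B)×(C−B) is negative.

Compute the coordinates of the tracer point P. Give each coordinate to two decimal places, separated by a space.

A=(0,0), D=(7.00,0)
B = A + 2.00·(cos12°, sin12°) = (1.9563, 0.4158)
|BD| = 5.0608
circle(B,9.00) ∩ circle(D,10.00): a=0.6532, h=8.9763
  candidates: C₊=(3.3449,9.3081) cross=45.427; C₋=(1.8698,-8.5838) cross=-45.427
  mode - wants cross < 0 → take C=(1.8698,-8.5838) (cross=-45.427)
ex = (C−B)/|BC| = (-0.0096,-1.0000); ey = (1.0000,-0.0096)
P = B + 1.10·ex + -1.16·ey = (0.7858,-0.6730)

0.79 -0.67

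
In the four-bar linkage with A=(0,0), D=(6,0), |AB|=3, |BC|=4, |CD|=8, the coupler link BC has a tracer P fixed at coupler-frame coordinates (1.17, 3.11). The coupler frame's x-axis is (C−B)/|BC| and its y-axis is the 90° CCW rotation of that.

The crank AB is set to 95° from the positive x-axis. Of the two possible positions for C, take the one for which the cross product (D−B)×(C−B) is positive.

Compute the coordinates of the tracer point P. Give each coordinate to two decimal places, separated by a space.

A=(0,0), D=(6.00,0)
B = A + 3.00·(cos95°, sin95°) = (-0.2615, 2.9886)
|BD| = 6.9381
circle(B,4.00) ∩ circle(D,8.00): a=0.0099, h=4.0000
  candidates: C₊=(1.4705,6.5942) cross=27.752; C₋=(-1.9755,-0.6256) cross=-27.752
  mode + wants cross > 0 → take C=(1.4705,6.5942) (cross=27.752)
ex = (C−B)/|BC| = (0.4330,0.9014); ey = (-0.9014,0.4330)
P = B + 1.17·ex + 3.11·ey = (-2.5582,5.3898)

-2.56 5.39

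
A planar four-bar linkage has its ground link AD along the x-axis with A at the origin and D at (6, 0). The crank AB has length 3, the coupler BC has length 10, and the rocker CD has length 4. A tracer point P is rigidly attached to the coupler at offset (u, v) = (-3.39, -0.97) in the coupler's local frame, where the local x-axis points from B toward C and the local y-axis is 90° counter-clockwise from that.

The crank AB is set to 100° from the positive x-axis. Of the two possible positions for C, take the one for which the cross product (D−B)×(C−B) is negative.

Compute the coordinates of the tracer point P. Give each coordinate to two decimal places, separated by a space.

A=(0,0), D=(6.00,0)
B = A + 3.00·(cos100°, sin100°) = (-0.5209, 2.9544)
|BD| = 7.1590
circle(B,10.00) ∩ circle(D,4.00): a=9.4462, h=3.2815
  candidates: C₊=(9.4376,2.0452) cross=23.493; C₋=(6.7291,-3.9330) cross=-23.493
  mode - wants cross < 0 → take C=(6.7291,-3.9330) (cross=-23.493)
ex = (C−B)/|BC| = (0.7250,-0.6887); ey = (0.6887,0.7250)
P = B + -3.39·ex + -0.97·ey = (-3.6468,4.5860)

-3.65 4.59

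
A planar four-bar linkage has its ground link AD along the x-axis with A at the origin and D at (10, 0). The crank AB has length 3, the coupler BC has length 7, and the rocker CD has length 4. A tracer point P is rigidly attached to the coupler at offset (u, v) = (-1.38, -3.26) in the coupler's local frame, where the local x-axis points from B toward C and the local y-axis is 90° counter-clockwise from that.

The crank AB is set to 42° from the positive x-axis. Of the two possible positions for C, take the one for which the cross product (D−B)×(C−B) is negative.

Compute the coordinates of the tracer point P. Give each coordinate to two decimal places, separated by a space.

-1.04 0.64

A=(0,0), D=(10.00,0)
B = A + 3.00·(cos42°, sin42°) = (2.2294, 2.0074)
|BD| = 8.0257
circle(B,7.00) ∩ circle(D,4.00): a=6.0687, h=3.4886
  candidates: C₊=(8.9779,3.8672) cross=27.998; C₋=(7.2327,-2.8883) cross=-27.998
  mode - wants cross < 0 → take C=(7.2327,-2.8883) (cross=-27.998)
ex = (C−B)/|BC| = (0.7148,-0.6994); ey = (0.6994,0.7148)
P = B + -1.38·ex + -3.26·ey = (-1.0369,0.6424)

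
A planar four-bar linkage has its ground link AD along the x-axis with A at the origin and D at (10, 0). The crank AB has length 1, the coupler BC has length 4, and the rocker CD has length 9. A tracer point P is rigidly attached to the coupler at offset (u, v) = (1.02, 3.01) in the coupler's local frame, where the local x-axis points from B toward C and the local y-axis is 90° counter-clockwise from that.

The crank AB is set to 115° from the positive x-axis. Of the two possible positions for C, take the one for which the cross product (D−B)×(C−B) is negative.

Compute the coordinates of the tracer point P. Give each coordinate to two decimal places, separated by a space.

A=(0,0), D=(10.00,0)
B = A + 1.00·(cos115°, sin115°) = (-0.4226, 0.9063)
|BD| = 10.4619
circle(B,4.00) ∩ circle(D,9.00): a=2.1245, h=3.3892
  candidates: C₊=(1.9875,4.0987) cross=35.458; C₋=(1.4003,-2.6542) cross=-35.458
  mode - wants cross < 0 → take C=(1.4003,-2.6542) (cross=-35.458)
ex = (C−B)/|BC| = (0.4557,-0.8901); ey = (0.8901,0.4557)
P = B + 1.02·ex + 3.01·ey = (2.7215,1.3701)

2.72 1.37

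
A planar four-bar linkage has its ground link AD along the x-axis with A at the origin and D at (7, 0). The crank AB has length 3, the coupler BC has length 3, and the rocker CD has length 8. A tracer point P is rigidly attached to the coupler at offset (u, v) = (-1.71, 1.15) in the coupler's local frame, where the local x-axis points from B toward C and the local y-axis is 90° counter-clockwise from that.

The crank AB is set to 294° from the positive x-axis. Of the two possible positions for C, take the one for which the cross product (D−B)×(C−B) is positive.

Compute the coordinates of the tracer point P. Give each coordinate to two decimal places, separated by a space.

1.68 -4.75

A=(0,0), D=(7.00,0)
B = A + 3.00·(cos294°, sin294°) = (1.2202, -2.7406)
|BD| = 6.3966
circle(B,3.00) ∩ circle(D,8.00): a=-1.1008, h=2.7907
  candidates: C₊=(-0.9701,-0.6907) cross=17.851; C₋=(1.4212,-5.7339) cross=-17.851
  mode + wants cross > 0 → take C=(-0.9701,-0.6907) (cross=17.851)
ex = (C−B)/|BC| = (-0.7301,0.6833); ey = (-0.6833,-0.7301)
P = B + -1.71·ex + 1.15·ey = (1.6829,-4.7488)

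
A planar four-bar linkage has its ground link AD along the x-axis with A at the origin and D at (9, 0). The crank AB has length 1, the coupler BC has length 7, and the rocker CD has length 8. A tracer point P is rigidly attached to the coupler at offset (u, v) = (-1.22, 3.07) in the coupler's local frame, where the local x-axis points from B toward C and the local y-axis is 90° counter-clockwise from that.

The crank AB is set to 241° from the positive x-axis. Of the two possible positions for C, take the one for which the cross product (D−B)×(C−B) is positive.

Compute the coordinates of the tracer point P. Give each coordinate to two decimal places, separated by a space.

A=(0,0), D=(9.00,0)
B = A + 1.00·(cos241°, sin241°) = (-0.4848, -0.8746)
|BD| = 9.5250
circle(B,7.00) ∩ circle(D,8.00): a=3.9751, h=5.7618
  candidates: C₊=(2.9445,5.2278) cross=54.881; C₋=(4.0026,-6.2471) cross=-54.881
  mode + wants cross > 0 → take C=(2.9445,5.2278) (cross=54.881)
ex = (C−B)/|BC| = (0.4899,0.8718); ey = (-0.8718,0.4899)
P = B + -1.22·ex + 3.07·ey = (-3.7589,-0.4342)

-3.76 -0.43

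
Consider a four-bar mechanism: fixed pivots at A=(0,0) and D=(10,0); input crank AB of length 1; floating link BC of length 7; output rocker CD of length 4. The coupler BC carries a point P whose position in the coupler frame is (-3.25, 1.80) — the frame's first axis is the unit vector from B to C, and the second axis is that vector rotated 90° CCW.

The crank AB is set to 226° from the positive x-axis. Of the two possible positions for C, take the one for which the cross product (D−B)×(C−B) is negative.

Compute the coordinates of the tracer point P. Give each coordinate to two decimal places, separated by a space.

A=(0,0), D=(10.00,0)
B = A + 1.00·(cos226°, sin226°) = (-0.6947, -0.7193)
|BD| = 10.7188
circle(B,7.00) ∩ circle(D,4.00): a=6.8988, h=1.1862
  candidates: C₊=(6.1089,0.9272) cross=12.715; C₋=(6.2682,-1.4399) cross=-12.715
  mode - wants cross < 0 → take C=(6.2682,-1.4399) (cross=-12.715)
ex = (C−B)/|BC| = (0.9947,-0.1029); ey = (0.1029,0.9947)
P = B + -3.25·ex + 1.80·ey = (-3.7421,1.4056)

-3.74 1.41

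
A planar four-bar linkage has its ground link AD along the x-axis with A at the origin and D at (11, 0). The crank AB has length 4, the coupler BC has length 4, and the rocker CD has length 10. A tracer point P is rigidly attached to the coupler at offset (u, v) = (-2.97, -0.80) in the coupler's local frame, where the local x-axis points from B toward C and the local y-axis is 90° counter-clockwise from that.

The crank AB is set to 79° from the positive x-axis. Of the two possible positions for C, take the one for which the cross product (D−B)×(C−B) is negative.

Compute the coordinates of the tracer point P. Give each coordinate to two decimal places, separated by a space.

A=(0,0), D=(11.00,0)
B = A + 4.00·(cos79°, sin79°) = (0.7632, 3.9265)
|BD| = 10.9640
circle(B,4.00) ∩ circle(D,10.00): a=1.6513, h=3.6433
  candidates: C₊=(3.6097,6.7368) cross=39.945; C₋=(1.0002,-0.0665) cross=-39.945
  mode - wants cross < 0 → take C=(1.0002,-0.0665) (cross=-39.945)
ex = (C−B)/|BC| = (0.0592,-0.9982); ey = (0.9982,0.0592)
P = B + -2.97·ex + -0.80·ey = (-0.2113,6.8439)

-0.21 6.84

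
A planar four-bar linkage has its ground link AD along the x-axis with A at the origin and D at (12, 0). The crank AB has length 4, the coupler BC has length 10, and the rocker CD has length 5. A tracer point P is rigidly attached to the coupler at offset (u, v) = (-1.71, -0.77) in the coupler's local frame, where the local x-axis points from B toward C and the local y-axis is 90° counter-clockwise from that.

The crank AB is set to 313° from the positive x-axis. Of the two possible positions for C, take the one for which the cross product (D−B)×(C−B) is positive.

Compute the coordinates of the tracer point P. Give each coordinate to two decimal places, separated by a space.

2.12 -4.70

A=(0,0), D=(12.00,0)
B = A + 4.00·(cos313°, sin313°) = (2.7280, -2.9254)
|BD| = 9.7226
circle(B,10.00) ∩ circle(D,5.00): a=8.7183, h=4.8981
  candidates: C₊=(9.5685,4.3689) cross=47.622; C₋=(12.5161,-4.9733) cross=-47.622
  mode + wants cross > 0 → take C=(9.5685,4.3689) (cross=47.622)
ex = (C−B)/|BC| = (0.6840,0.7294); ey = (-0.7294,0.6840)
P = B + -1.71·ex + -0.77·ey = (2.1199,-4.6995)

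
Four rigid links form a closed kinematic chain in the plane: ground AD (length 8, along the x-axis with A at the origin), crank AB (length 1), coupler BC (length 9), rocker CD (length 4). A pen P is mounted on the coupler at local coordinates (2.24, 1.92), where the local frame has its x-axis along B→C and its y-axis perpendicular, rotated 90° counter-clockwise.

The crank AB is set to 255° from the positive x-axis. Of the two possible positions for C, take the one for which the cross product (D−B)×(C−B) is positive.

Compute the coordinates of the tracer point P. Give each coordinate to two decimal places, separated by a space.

A=(0,0), D=(8.00,0)
B = A + 1.00·(cos255°, sin255°) = (-0.2588, -0.9659)
|BD| = 8.3151
circle(B,9.00) ∩ circle(D,4.00): a=8.0661, h=3.9922
  candidates: C₊=(7.2889,3.9363) cross=33.196; C₋=(8.2164,-3.9941) cross=-33.196
  mode + wants cross > 0 → take C=(7.2889,3.9363) (cross=33.196)
ex = (C−B)/|BC| = (0.8386,0.5447); ey = (-0.5447,0.8386)
P = B + 2.24·ex + 1.92·ey = (0.5739,1.8644)

0.57 1.86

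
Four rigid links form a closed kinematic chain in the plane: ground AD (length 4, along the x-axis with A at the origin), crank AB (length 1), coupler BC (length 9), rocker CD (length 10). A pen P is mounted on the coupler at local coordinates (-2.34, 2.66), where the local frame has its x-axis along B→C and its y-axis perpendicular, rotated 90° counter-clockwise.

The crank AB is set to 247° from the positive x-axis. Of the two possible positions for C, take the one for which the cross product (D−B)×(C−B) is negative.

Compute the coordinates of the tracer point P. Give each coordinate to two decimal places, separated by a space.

1.69 1.94

A=(0,0), D=(4.00,0)
B = A + 1.00·(cos247°, sin247°) = (-0.3907, -0.9205)
|BD| = 4.4862
circle(B,9.00) ∩ circle(D,10.00): a=0.1255, h=8.9991
  candidates: C₊=(-2.1144,7.9129) cross=40.372; C₋=(1.5786,-9.7024) cross=-40.372
  mode - wants cross < 0 → take C=(1.5786,-9.7024) (cross=-40.372)
ex = (C−B)/|BC| = (0.2188,-0.9758); ey = (0.9758,0.2188)
P = B + -2.34·ex + 2.66·ey = (1.6928,1.9448)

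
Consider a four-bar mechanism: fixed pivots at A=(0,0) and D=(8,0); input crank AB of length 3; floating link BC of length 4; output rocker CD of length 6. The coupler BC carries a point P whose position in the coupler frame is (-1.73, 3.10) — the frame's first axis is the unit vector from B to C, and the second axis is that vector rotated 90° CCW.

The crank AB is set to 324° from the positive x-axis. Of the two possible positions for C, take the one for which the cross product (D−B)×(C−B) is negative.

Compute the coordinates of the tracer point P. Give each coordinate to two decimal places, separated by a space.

3.96 1.44

A=(0,0), D=(8.00,0)
B = A + 3.00·(cos324°, sin324°) = (2.4271, -1.7634)
|BD| = 5.8453
circle(B,4.00) ∩ circle(D,6.00): a=1.2119, h=3.8120
  candidates: C₊=(2.4325,2.2366) cross=22.282; C₋=(4.7324,-5.0322) cross=-22.282
  mode - wants cross < 0 → take C=(4.7324,-5.0322) (cross=-22.282)
ex = (C−B)/|BC| = (0.5763,-0.8172); ey = (0.8172,0.5763)
P = B + -1.73·ex + 3.10·ey = (3.9633,1.4371)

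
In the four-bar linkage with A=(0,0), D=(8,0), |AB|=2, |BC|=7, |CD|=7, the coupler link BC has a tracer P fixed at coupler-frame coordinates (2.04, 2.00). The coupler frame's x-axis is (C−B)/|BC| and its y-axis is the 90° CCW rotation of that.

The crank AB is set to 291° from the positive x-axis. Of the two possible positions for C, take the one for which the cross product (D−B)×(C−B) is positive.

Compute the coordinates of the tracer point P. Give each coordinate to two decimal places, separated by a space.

-0.55 0.69

A=(0,0), D=(8.00,0)
B = A + 2.00·(cos291°, sin291°) = (0.7167, -1.8672)
|BD| = 7.5188
circle(B,7.00) ∩ circle(D,7.00): a=3.7594, h=5.9048
  candidates: C₊=(2.8920,4.7863) cross=44.397; C₋=(5.8247,-6.6534) cross=-44.397
  mode + wants cross > 0 → take C=(2.8920,4.7863) (cross=44.397)
ex = (C−B)/|BC| = (0.3108,0.9505); ey = (-0.9505,0.3108)
P = B + 2.04·ex + 2.00·ey = (-0.5503,0.6933)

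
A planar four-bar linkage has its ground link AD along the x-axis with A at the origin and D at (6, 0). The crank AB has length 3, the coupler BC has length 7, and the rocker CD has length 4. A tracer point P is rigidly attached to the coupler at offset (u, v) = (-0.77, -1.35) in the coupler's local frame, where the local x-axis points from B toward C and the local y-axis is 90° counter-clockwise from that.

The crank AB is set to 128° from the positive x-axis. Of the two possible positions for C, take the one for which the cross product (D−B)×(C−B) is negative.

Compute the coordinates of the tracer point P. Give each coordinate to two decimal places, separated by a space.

A=(0,0), D=(6.00,0)
B = A + 3.00·(cos128°, sin128°) = (-1.8470, 2.3640)
|BD| = 8.1954
circle(B,7.00) ∩ circle(D,4.00): a=6.1110, h=3.4140
  candidates: C₊=(4.9891,3.8701) cross=27.979; C₋=(3.0195,-2.6676) cross=-27.979
  mode - wants cross < 0 → take C=(3.0195,-2.6676) (cross=-27.979)
ex = (C−B)/|BC| = (0.6952,-0.7188); ey = (0.7188,0.6952)
P = B + -0.77·ex + -1.35·ey = (-3.3527,1.9790)

-3.35 1.98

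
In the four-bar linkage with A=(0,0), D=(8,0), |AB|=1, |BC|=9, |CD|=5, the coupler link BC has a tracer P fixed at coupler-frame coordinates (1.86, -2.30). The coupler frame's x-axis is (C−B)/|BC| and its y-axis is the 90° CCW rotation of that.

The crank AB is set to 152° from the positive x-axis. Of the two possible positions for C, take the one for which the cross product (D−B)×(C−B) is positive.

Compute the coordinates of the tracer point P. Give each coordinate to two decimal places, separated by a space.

A=(0,0), D=(8.00,0)
B = A + 1.00·(cos152°, sin152°) = (-0.8829, 0.4695)
|BD| = 8.8953
circle(B,9.00) ∩ circle(D,5.00): a=7.5954, h=4.8281
  candidates: C₊=(6.9567,4.8899) cross=42.947; C₋=(6.4470,-4.7527) cross=-42.947
  mode + wants cross > 0 → take C=(6.9567,4.8899) (cross=42.947)
ex = (C−B)/|BC| = (0.8711,0.4912); ey = (-0.4912,0.8711)
P = B + 1.86·ex + -2.30·ey = (1.8669,-0.6204)

1.87 -0.62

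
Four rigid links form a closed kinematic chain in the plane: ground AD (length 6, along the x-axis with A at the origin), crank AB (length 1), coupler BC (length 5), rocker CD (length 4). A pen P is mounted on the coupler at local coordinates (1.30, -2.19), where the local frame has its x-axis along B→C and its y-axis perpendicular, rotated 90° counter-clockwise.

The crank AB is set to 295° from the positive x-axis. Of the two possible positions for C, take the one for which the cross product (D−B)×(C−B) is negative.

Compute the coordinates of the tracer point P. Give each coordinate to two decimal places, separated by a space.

0.26 -3.45

A=(0,0), D=(6.00,0)
B = A + 1.00·(cos295°, sin295°) = (0.4226, -0.9063)
|BD| = 5.6505
circle(B,5.00) ∩ circle(D,4.00): a=3.6217, h=3.4473
  candidates: C₊=(3.4445,3.0772) cross=19.479; C₋=(4.5503,-3.7281) cross=-19.479
  mode - wants cross < 0 → take C=(4.5503,-3.7281) (cross=-19.479)
ex = (C−B)/|BC| = (0.8255,-0.5643); ey = (0.5643,0.8255)
P = B + 1.30·ex + -2.19·ey = (0.2599,-3.4479)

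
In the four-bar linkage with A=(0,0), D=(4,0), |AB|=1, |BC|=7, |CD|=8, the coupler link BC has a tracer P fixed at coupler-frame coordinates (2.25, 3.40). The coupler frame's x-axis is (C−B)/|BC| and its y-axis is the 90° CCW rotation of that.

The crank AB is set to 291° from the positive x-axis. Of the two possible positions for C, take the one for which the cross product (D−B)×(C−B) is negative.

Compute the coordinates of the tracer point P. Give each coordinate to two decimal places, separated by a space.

A=(0,0), D=(4.00,0)
B = A + 1.00·(cos291°, sin291°) = (0.3584, -0.9336)
|BD| = 3.7594
circle(B,7.00) ∩ circle(D,8.00): a=-0.1153, h=6.9991
  candidates: C₊=(-1.4914,5.8176) cross=26.312; C₋=(1.9848,-7.7420) cross=-26.312
  mode - wants cross < 0 → take C=(1.9848,-7.7420) (cross=-26.312)
ex = (C−B)/|BC| = (0.2323,-0.9726); ey = (0.9726,0.2323)
P = B + 2.25·ex + 3.40·ey = (4.1881,-2.3320)

4.19 -2.33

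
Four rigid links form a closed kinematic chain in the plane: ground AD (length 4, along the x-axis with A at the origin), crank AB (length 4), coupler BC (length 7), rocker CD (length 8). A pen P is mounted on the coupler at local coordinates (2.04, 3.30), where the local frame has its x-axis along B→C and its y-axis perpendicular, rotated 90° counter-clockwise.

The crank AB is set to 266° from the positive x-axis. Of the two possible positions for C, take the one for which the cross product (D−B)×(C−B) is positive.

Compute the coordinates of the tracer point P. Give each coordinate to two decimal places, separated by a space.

-4.16 -3.83

A=(0,0), D=(4.00,0)
B = A + 4.00·(cos266°, sin266°) = (-0.2790, -3.9903)
|BD| = 5.8508
circle(B,7.00) ∩ circle(D,8.00): a=1.6435, h=6.8043
  candidates: C₊=(-3.7175,2.1070) cross=39.811; C₋=(5.5635,-7.8457) cross=-39.811
  mode + wants cross > 0 → take C=(-3.7175,2.1070) (cross=39.811)
ex = (C−B)/|BC| = (-0.4912,0.8710); ey = (-0.8710,-0.4912)
P = B + 2.04·ex + 3.30·ey = (-4.1555,-3.8344)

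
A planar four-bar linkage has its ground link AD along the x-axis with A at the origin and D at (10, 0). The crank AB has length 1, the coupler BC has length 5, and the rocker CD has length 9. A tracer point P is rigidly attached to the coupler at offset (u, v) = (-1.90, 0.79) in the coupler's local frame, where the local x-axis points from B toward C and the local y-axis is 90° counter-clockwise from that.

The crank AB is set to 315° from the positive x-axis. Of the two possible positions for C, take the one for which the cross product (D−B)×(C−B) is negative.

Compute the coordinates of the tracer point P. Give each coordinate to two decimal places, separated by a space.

0.67 1.35

A=(0,0), D=(10.00,0)
B = A + 1.00·(cos315°, sin315°) = (0.7071, -0.7071)
|BD| = 9.3198
circle(B,5.00) ∩ circle(D,9.00): a=1.6555, h=4.7180
  candidates: C₊=(1.9999,4.1229) cross=43.970; C₋=(2.7158,-5.2859) cross=-43.970
  mode - wants cross < 0 → take C=(2.7158,-5.2859) (cross=-43.970)
ex = (C−B)/|BC| = (0.4017,-0.9158); ey = (0.9158,0.4017)
P = B + -1.90·ex + 0.79·ey = (0.6672,1.3502)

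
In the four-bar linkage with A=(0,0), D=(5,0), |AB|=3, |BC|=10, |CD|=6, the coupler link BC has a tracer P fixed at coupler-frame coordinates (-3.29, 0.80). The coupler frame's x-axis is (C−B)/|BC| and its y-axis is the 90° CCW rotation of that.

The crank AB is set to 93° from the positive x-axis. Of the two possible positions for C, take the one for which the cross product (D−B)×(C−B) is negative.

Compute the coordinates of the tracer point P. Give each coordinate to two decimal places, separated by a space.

-0.91 6.30

A=(0,0), D=(5.00,0)
B = A + 3.00·(cos93°, sin93°) = (-0.1570, 2.9959)
|BD| = 5.9641
circle(B,10.00) ∩ circle(D,6.00): a=8.3475, h=5.5063
  candidates: C₊=(9.8268,3.5639) cross=32.840; C₋=(4.2950,-5.9584) cross=-32.840
  mode - wants cross < 0 → take C=(4.2950,-5.9584) (cross=-32.840)
ex = (C−B)/|BC| = (0.4452,-0.8954); ey = (0.8954,0.4452)
P = B + -3.29·ex + 0.80·ey = (-0.9054,6.2980)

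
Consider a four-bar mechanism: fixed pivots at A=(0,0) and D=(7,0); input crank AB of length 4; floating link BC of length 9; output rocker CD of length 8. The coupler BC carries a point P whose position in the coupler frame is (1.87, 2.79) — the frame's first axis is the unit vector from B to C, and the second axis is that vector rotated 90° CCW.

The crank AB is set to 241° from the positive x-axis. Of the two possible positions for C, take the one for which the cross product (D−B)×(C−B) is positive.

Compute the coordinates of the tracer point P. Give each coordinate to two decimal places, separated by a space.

A=(0,0), D=(7.00,0)
B = A + 4.00·(cos241°, sin241°) = (-1.9392, -3.4985)
|BD| = 9.5994
circle(B,9.00) ∩ circle(D,8.00): a=5.6852, h=6.9770
  candidates: C₊=(0.8122,5.0706) cross=66.975; C₋=(5.8977,-7.9237) cross=-66.975
  mode + wants cross > 0 → take C=(0.8122,5.0706) (cross=66.975)
ex = (C−B)/|BC| = (0.3057,0.9521); ey = (-0.9521,0.3057)
P = B + 1.87·ex + 2.79·ey = (-4.0240,-0.8651)

-4.02 -0.87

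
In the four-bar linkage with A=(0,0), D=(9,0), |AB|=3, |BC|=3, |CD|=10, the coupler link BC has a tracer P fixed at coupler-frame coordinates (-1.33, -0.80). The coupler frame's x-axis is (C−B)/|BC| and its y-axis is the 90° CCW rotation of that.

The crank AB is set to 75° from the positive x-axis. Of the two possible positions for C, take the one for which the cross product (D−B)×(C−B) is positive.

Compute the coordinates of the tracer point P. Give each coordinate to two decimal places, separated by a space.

A=(0,0), D=(9.00,0)
B = A + 3.00·(cos75°, sin75°) = (0.7765, 2.8978)
|BD| = 8.7192
circle(B,3.00) ∩ circle(D,10.00): a=-0.8588, h=2.8744
  candidates: C₊=(0.9218,5.8943) cross=25.063; C₋=(-0.9888,0.4721) cross=-25.063
  mode + wants cross > 0 → take C=(0.9218,5.8943) (cross=25.063)
ex = (C−B)/|BC| = (0.0484,0.9988); ey = (-0.9988,0.0484)
P = B + -1.33·ex + -0.80·ey = (1.5111,1.5306)

1.51 1.53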